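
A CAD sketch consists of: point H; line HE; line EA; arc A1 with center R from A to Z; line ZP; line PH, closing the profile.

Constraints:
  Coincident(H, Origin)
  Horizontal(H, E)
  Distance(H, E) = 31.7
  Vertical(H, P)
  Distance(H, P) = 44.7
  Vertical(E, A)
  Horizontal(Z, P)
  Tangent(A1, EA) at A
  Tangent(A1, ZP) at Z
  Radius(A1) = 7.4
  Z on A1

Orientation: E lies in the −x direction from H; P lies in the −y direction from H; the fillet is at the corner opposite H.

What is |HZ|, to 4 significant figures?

50.88

The virtual corner opposite H is at (-31.70, -44.70). The tangent condition forces RA to be normal to EA and since A1 is tangent to ZP there, RZ ⟂ ZP, with radius 7.4, so the center R sits 7.4 in from both sides at R = (-24.30, -37.30). That places the tangent points at A = (-31.70, -37.30) on EA and Z = (-24.30, -44.70) on ZP. Then |HZ| = |Z − H| = 50.88.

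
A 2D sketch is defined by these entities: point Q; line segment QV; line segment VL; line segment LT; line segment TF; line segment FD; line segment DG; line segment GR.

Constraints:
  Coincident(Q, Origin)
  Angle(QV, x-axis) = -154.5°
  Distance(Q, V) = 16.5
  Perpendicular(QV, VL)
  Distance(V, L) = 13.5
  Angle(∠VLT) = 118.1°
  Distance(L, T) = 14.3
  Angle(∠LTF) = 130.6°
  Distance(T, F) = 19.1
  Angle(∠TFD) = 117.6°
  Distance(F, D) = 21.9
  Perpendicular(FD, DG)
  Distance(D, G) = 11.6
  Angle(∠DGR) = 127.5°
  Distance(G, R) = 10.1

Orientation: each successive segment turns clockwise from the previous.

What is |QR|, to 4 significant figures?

3.301

The perpendicularity gives DG at right angles to FD, so DG runs at -148.2°; with |DG| = 11.6, G = (8.512, -6.735). ∠DGR = 127.5° gives GR at 159.3° from the x-axis; with |GR| = 10.1, R = (-0.9364, -3.165). Then |QR| = |R − Q| = 3.301.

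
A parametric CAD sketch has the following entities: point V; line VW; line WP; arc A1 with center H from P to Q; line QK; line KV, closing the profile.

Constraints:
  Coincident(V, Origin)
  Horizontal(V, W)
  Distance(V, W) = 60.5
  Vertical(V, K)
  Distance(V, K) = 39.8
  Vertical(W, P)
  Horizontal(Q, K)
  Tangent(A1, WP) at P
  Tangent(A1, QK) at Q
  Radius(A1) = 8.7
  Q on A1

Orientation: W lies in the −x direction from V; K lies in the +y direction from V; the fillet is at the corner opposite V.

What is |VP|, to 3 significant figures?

68.0

V is at the origin; VW is horizontal with |VW| = 60.5 and W on the −x side, so W = (-60.5, 0.00). VK is vertical with |VK| = 39.8 and K on the +y side, so K = (0.00, 39.8). The virtual corner opposite V is at (-60.5, 39.8). A1 meets WP tangentially, so HP is at right angles to WP and A1 meets QK tangentially, so HQ is at right angles to QK, with radius 8.7, so the center H sits 8.7 in from both sides at H = (-51.8, 31.1). That places the tangent points at P = (-60.5, 31.1) on WP and Q = (-51.8, 39.8) on QK. Then |VP| = |P − V| = 68.0.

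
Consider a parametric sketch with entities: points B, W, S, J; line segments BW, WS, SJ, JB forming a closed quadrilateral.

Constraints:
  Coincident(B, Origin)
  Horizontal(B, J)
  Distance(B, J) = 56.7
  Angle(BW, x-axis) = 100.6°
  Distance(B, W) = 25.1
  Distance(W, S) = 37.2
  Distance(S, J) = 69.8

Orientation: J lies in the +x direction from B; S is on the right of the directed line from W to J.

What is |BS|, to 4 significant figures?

16.88

B is at the origin; B and J share the same y with |BJ| = 56.7 and J in +x, so J = (56.7, 0). BW runs at 100.6° with |BW| = 25.1, so W = (-4.617, 24.67). S is determined by |WS| = 37.2 and |SJ| = 69.8 together: it lies at the intersection of circle(W, 37.2) and circle(J, 69.8). With |WJ| = 66.09, the foot of the radical line on WJ is 6.659 from W and the perpendicular offset is √(37.2² − 6.659²) = 36.60. Taking the right-of-WJ solution: S = (-12.10, -11.77).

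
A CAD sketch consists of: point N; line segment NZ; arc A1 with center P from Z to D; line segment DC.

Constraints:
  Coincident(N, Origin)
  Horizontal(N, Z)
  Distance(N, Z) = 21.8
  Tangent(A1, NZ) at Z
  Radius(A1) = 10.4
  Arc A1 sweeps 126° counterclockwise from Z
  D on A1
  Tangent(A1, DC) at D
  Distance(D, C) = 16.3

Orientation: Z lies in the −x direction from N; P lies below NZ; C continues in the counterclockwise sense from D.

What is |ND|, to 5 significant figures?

34.432

N is at the origin; N and Z share the same y with |NZ| = 21.8 and Z on the −x side, so Z = (-21.800, 0.0000). The tangent condition forces PZ to be normal to NZ, so P = Z + (0, -10.4) = (-21.800, -10.400). On A1, Z sits at bearing 90° from P; a 126° counterclockwise sweep puts D at bearing 216°, so D = P + 10.4·(cos 216°, sin 216°) = (-30.214, -16.513). Then |ND| = |D − N| = 34.432.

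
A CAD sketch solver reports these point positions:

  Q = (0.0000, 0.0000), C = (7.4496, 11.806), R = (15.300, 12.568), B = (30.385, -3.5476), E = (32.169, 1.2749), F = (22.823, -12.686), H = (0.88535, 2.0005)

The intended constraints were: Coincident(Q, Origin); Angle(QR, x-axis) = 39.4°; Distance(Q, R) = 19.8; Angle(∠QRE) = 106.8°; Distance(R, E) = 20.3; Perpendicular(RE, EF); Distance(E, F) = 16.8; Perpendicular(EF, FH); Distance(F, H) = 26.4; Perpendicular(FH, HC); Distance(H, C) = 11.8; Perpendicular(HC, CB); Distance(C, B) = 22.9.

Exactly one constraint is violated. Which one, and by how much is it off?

Distance(C, B) = 22.9 — off by 4.70.

Q = (0.00, 0.00) ✓; QR at 39.40° ✓; |QR| = 19.80 ✓; ∠QRE = 106.8° ✓; |RE| = 20.30 ✓; ∠(RE, EF) = 90.00° ✓; |EF| = 16.80 ✓; ∠(EF, FH) = 90.00° ✓; |FH| = 26.40 ✓; ∠(FH, HC) = 90.00° ✓; |HC| = 11.80 ✓; ∠(HC, CB) = 90.00° ✓; |CB| = 27.60 ✗.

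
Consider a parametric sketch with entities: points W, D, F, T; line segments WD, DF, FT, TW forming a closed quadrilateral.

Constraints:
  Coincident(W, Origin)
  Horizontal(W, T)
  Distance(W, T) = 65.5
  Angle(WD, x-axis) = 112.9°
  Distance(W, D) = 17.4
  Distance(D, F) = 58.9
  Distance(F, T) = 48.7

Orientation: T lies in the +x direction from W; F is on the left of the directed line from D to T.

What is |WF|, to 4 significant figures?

63.03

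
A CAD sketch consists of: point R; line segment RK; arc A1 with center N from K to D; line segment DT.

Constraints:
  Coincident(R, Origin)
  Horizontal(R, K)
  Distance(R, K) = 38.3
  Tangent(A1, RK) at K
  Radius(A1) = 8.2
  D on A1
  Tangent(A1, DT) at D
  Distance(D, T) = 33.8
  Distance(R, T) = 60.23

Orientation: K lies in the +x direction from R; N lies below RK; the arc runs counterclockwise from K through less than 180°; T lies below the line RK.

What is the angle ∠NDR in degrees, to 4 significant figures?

139.6°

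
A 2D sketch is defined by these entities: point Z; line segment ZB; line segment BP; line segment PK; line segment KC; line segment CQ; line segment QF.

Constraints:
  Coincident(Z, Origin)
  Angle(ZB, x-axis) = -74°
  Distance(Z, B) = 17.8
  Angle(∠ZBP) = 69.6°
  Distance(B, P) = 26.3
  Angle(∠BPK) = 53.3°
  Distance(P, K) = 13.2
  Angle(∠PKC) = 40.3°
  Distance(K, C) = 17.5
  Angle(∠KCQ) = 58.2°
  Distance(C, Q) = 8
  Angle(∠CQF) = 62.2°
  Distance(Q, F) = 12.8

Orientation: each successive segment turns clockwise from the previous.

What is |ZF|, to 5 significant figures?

14.711

Z is at the origin; ZB runs at -74.0° with length 17.8, so B = (4.9063, -17.110). ∠ZBP = 69.6° gives BP at 175.60° from the x-axis; with |BP| = 26.3, P = (-21.316, -15.093). ∠BPK = 53.3° gives PK at 48.900° from the x-axis; with |PK| = 13.2, K = (-12.639, -5.1457). ∠PKC = 40.3° gives KC at -90.800° from the x-axis; with |KC| = 17.5, C = (-12.883, -22.644). ∠KCQ = 58.2° gives CQ at 147.40° from the x-axis; with |CQ| = 8.0, Q = (-19.623, -18.334). ∠CQF = 62.2° gives QF at 29.600° from the x-axis; with |QF| = 12.8, F = (-8.4932, -12.011). Then |ZF| = |F − Z| = 14.711.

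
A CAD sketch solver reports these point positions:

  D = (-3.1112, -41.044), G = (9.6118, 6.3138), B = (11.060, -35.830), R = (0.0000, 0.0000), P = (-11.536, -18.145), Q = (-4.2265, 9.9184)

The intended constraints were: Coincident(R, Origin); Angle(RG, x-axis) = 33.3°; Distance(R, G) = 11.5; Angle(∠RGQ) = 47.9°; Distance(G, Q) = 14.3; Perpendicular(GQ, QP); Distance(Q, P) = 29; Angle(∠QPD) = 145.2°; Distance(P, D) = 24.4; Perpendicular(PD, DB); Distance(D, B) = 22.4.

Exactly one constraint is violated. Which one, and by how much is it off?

Distance(D, B) = 22.4 — off by 7.30.

R = (0.00, 0.00) ✓; RG at 33.30° ✓; |RG| = 11.50 ✓; ∠RGQ = 47.90° ✓; |GQ| = 14.30 ✓; ∠(GQ, QP) = 90.00° ✓; |QP| = 29.00 ✓; ∠QPD = 145.2° ✓; |PD| = 24.40 ✓; ∠(PD, DB) = 90.00° ✓; |DB| = 15.10 ✗.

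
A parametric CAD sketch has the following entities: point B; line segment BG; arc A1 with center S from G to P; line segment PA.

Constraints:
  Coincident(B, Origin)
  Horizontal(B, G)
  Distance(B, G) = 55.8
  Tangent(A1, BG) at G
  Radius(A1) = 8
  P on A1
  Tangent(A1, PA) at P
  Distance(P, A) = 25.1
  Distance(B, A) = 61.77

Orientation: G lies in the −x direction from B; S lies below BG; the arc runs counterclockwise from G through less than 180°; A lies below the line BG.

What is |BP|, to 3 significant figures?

64.0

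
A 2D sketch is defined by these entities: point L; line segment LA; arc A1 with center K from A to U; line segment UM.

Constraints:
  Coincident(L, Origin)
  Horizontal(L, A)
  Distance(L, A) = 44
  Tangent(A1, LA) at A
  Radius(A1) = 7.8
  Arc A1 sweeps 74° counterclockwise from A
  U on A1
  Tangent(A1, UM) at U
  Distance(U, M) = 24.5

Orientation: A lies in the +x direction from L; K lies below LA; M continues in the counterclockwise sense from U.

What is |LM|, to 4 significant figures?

41.69

L is at the origin; L and A share the same y with |LA| = 44.0 and A on the +x side, so A = (44.00, 0.000). Tangency of A1 to LA means the radius KA is perpendicular to LA, so K = A + (0, -7.8) = (44.00, -7.800). On A1, A sits at bearing 90° from K; a 74° counterclockwise sweep puts U at bearing 164°, so U = K + 7.8·(cos 164°, sin 164°) = (36.50, -5.650). Since A1 is tangent to UM there, KU ⟂ UM, so UM runs along (−sin 164°, cos 164°); with |UM| = 24.5, M = (29.75, -29.20). Then |LM| = |M − L| = 41.69.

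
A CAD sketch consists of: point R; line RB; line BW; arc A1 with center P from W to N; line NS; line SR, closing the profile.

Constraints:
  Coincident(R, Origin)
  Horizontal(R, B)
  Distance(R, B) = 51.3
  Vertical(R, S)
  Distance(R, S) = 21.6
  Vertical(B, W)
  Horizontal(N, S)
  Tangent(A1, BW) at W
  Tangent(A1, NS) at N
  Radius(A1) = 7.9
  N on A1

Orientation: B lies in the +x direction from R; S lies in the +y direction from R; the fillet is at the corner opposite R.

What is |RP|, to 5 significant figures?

45.511

R is at the origin; RB is horizontal with |RB| = 51.3 and B on the +x side, so B = (51.300, 0.0000). R and S share the same x with |RS| = 21.6 and S on the +y side, so S = (0.0000, 21.600). The virtual corner opposite R is at (51.300, 21.600). A1 meets BW tangentially, so PW is at right angles to BW and tangency of A1 to NS means the radius PN is perpendicular to NS, with radius 7.9, so the center P sits 7.9 in from both sides at P = (43.400, 13.700). Then |RP| = |P − R| = 45.511.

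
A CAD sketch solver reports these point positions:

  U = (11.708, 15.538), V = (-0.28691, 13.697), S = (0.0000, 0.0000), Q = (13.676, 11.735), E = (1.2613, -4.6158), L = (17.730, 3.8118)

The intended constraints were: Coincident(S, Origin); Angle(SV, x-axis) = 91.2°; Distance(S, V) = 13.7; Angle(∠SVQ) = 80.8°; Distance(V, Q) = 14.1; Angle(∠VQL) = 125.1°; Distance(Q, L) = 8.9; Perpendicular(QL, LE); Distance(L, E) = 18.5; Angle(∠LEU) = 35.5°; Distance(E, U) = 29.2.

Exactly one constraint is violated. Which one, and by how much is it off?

Distance(E, U) = 29.2 — off by 6.50.

S = (0.00, 0.00) ✓; SV at 91.20° ✓; |SV| = 13.70 ✓; ∠SVQ = 80.80° ✓; |VQ| = 14.10 ✓; ∠VQL = 125.1° ✓; |QL| = 8.900 ✓; ∠(QL, LE) = 90.00° ✓; |LE| = 18.50 ✓; ∠LEU = 35.50° ✓; |EU| = 22.70 ✗.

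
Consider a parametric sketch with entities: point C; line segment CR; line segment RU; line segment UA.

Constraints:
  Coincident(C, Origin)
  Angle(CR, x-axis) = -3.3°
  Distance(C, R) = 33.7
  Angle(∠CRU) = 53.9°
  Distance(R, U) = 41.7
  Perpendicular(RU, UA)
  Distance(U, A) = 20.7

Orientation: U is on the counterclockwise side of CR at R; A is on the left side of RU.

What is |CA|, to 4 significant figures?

22.80

C is at the origin; CR runs at -3.3° with length 33.7, so R = 33.7·(cos -3.3°, sin -3.3°) = (33.64, -1.940). ∠CRU = 53.9°, so RU runs at -3.3° + (180° − 53.9°) = 122.8° from the x-axis; with |RU| = 41.7, U = R + 41.7·(cos 122.8°, sin 122.8°) = (11.05, 33.11). RU is perpendicular to UA; with |UA| = 20.7 on the left of RU, A = U + 20.7·(-0.8406, -0.5417) = (-6.345, 21.90). Then |CA| = |A − C| = 22.80.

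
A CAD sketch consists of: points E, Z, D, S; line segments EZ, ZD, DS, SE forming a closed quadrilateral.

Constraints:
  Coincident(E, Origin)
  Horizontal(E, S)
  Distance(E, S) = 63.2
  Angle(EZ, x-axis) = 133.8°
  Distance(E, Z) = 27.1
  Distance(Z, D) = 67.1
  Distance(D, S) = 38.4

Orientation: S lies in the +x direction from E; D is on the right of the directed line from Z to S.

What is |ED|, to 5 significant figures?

40.279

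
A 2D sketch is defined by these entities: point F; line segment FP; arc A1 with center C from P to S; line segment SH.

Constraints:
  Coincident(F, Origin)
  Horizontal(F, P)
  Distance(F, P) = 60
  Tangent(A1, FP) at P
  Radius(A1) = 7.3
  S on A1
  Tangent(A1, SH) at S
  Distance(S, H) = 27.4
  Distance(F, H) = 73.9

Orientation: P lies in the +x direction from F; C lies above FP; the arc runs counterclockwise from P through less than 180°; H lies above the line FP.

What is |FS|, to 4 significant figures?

67.74

F is at the origin; FP is horizontal with |FP| = 60.0 and P on the +x side, so P = (60.00, 0.000). A1 meets FP tangentially, so CP is at right angles to FP, so C = P + (0, 7.3) = (60.00, 7.300). Since CS ⟂ SH (tangency), |CH| = √(7.3² + 27.4²) = 28.36 regardless of where S sits on A1. So H lies on both circle(F, 73.9) and circle(C, 28.36); the above-FP intersection is H = (64.97, 35.22). S is the foot of the tangent from H: S = (67.27, 7.914).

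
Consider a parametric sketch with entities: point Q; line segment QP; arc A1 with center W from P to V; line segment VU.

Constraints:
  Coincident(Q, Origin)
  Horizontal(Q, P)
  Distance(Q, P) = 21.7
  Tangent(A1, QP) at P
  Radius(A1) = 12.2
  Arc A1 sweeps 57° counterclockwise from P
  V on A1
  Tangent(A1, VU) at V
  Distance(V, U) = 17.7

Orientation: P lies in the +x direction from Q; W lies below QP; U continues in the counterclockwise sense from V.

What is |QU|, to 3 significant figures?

20.5

Q is at the origin; QP is horizontal with |QP| = 21.7 and P on the +x side, so P = (21.7, 0.00). Since A1 is tangent to QP there, WP ⟂ QP, so W = P + (0, -12.2) = (21.7, -12.2). On A1, P sits at bearing 90° from W; a 57° counterclockwise sweep puts V at bearing 147°, so V = W + 12.2·(cos 147°, sin 147°) = (11.5, -5.56). Tangency of A1 to VU means the radius WV is perpendicular to VU, so VU runs along (−sin 147°, cos 147°); with |VU| = 17.7, U = (1.83, -20.4). Then |QU| = |U − Q| = 20.5.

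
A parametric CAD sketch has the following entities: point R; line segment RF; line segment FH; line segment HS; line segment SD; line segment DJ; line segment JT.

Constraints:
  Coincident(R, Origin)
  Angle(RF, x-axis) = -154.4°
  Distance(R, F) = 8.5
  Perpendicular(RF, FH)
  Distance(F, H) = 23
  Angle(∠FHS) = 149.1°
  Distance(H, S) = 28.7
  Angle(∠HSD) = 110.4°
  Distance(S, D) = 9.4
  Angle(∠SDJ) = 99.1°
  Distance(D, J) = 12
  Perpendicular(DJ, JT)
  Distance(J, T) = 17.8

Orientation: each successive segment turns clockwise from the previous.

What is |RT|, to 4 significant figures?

34.45

R is at the origin; RF runs at -154.4° with length 8.5, so F = (-7.666, -3.673). The perpendicularity gives FH at right angles to RF, so FH runs at 115.6°; with |FH| = 23.0, H = (-17.60, 17.07). ∠FHS = 149.1° gives HS at 84.70° from the x-axis; with |HS| = 28.7, S = (-14.95, 45.65). ∠HSD = 110.4° gives SD at 15.10° from the x-axis; with |SD| = 9.4, D = (-5.877, 48.10). ∠SDJ = 99.1° gives DJ at -65.80° from the x-axis; with |DJ| = 12.0, J = (-0.9580, 37.15). DJ is perpendicular to JT, so JT runs at -155.8°; with |JT| = 17.8, T = (-17.19, 29.85). Then |RT| = |T − R| = 34.45.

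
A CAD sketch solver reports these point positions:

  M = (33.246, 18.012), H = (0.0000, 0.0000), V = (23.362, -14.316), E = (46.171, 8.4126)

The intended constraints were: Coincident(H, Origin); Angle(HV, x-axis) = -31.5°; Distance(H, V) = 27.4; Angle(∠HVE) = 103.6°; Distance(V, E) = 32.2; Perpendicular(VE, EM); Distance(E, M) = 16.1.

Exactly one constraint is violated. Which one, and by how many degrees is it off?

Perpendicular(VE, EM) — off by 8.50°.

H = (0.00, 0.00) ✓; HV at -31.50° ✓; |HV| = 27.40 ✓; ∠HVE = 103.6° ✓; |VE| = 32.20 ✓; ∠(VE, EM) = 98.50° ✗; |EM| = 16.10 ✓.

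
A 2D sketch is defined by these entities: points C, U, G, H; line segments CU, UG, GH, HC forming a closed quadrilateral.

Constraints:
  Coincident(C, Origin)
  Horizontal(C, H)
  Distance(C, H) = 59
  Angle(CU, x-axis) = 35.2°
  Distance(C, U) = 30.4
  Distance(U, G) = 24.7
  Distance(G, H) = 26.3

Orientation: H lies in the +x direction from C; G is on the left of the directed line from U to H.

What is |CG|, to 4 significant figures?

54.31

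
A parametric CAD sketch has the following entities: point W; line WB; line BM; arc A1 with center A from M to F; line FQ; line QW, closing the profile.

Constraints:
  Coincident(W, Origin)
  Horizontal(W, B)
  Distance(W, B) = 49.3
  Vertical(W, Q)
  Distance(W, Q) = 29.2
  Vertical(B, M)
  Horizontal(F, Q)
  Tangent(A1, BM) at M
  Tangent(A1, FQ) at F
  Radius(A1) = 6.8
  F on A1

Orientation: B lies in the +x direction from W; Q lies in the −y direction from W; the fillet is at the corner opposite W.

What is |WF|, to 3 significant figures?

51.6

The virtual corner opposite W is at (49.3, -29.2). A1 meets BM tangentially, so AM is at right angles to BM and since A1 is tangent to FQ there, AF ⟂ FQ, with radius 6.8, so the center A sits 6.8 in from both sides at A = (42.5, -22.4). That places the tangent points at M = (49.3, -22.4) on BM and F = (42.5, -29.2) on FQ. Then |WF| = |F − W| = 51.6.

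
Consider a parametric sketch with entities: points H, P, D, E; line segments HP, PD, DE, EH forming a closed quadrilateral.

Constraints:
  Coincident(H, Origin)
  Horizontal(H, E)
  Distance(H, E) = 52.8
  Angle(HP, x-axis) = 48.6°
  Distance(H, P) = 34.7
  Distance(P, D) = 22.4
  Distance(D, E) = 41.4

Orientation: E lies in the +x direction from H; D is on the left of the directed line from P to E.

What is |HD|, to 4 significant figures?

56.84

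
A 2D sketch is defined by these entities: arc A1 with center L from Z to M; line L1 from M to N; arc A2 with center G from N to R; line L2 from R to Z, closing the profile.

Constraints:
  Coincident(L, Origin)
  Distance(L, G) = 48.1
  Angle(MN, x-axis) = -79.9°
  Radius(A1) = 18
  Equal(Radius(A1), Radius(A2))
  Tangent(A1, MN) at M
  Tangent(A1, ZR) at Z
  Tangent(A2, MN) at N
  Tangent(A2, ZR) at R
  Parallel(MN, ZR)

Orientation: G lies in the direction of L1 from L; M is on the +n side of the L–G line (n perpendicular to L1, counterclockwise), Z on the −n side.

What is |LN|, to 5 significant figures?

51.358

The slot axis is L1's direction at -79.9°, so u = (cos -79.9°, sin -79.9°) = (0.17537, -0.98450) and n = (−sin -79.9°, cos -79.9°) = (0.98450, 0.17537). L is at the origin and G lies 48.1 along u from L, so G = 48.1·u = (8.4351, -47.355). Tangency of A1 to both parallel lines with radius 18.0 puts M and Z at L ± 18.0·n: M = (17.721, 3.1566), Z = (-17.721, -3.1566). Equal radii place N and R the same way about G: N = G + 18.0·n = (26.156, -44.198), R = G − 18.0·n = (-9.2859, -50.511). Then |LN| = |N − L| = 51.358.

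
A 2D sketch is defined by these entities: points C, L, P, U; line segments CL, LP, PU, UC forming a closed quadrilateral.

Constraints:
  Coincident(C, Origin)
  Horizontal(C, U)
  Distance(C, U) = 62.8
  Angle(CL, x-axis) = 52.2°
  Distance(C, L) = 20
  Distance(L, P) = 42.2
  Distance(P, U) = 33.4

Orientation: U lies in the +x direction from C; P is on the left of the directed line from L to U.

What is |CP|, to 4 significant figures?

60.30

C is at the origin; CU is horizontal with |CU| = 62.8 and U in +x, so U = (62.8, 0). CL runs at 52.2° with |CL| = 20.0, so L = (12.26, 15.80). P is determined by |LP| = 42.2 and |PU| = 33.4 together: it lies at the intersection of circle(L, 42.2) and circle(U, 33.4). With |LU| = 52.95, the foot of the radical line on LU is 32.76 from L and the perpendicular offset is √(42.2² − 32.76²) = 26.60. Taking the left-of-LU solution: P = (51.46, 31.42).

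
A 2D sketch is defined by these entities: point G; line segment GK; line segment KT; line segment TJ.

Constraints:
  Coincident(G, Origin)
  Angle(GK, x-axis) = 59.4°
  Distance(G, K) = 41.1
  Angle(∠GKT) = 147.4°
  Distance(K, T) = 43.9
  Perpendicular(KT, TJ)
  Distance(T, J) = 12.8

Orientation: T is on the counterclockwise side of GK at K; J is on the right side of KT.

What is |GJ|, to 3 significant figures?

85.9

G is at the origin; GK runs at 59.4° with length 41.1, so K = 41.1·(cos 59.4°, sin 59.4°) = (20.9, 35.4). ∠GKT = 147.4°, so KT runs at 59.4° + (180° − 147.4°) = 92.0° from the x-axis; with |KT| = 43.9, T = K + 43.9·(cos 92.0°, sin 92.0°) = (19.4, 79.2). KT ⟂ TJ; with |TJ| = 12.8 on the right of KT, J = T + 12.8·(0.999, 0.0349) = (32.2, 79.7). Then |GJ| = |J − G| = 85.9.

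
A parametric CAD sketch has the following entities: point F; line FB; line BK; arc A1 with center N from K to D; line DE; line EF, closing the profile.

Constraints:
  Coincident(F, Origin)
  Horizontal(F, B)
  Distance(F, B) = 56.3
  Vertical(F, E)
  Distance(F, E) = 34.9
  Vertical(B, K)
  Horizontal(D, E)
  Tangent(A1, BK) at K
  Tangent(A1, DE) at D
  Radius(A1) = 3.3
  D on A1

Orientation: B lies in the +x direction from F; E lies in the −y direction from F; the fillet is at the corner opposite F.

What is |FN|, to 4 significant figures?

61.71

F is at the origin; F and B share the same y with |FB| = 56.3 and B on the +x side, so B = (56.30, 0.000). F and E share the same x with |FE| = 34.9 and E on the −y side, so E = (0.000, -34.90). The virtual corner opposite F is at (56.30, -34.90). The tangent condition forces NK to be normal to BK and since A1 is tangent to DE there, ND ⟂ DE, with radius 3.3, so the center N sits 3.3 in from both sides at N = (53.00, -31.60). Then |FN| = |N − F| = 61.71.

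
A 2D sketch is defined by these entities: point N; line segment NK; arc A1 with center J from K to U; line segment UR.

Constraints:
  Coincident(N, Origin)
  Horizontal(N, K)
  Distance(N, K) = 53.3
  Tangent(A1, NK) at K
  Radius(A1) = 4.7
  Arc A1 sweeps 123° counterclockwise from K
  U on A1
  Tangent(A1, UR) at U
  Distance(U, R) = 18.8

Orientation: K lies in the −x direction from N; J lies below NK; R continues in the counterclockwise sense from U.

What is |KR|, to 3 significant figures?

23.9

N is at the origin; N and K share the same y with |NK| = 53.3 and K on the −x side, so K = (-53.3, 0.00). Tangency of A1 to NK means the radius JK is perpendicular to NK, so J = K + (0, -4.7) = (-53.3, -4.70). On A1, K sits at bearing 90° from J; a 123° counterclockwise sweep puts U at bearing 213°, so U = J + 4.7·(cos 213°, sin 213°) = (-57.2, -7.26). Since A1 is tangent to UR there, JU ⟂ UR, so UR runs along (−sin 213°, cos 213°); with |UR| = 18.8, R = (-47.0, -23.0). Then |KR| = |R − K| = 23.9.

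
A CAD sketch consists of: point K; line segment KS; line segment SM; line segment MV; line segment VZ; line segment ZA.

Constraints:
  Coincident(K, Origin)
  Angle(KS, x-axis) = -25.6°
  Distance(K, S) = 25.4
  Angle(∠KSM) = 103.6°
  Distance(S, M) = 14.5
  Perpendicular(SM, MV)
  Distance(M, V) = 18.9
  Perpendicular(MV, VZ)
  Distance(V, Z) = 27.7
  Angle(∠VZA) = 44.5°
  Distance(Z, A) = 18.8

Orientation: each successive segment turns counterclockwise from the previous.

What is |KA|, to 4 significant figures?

19.95

K is at the origin; KS runs at -25.6° with length 25.4, so S = (22.91, -10.97). ∠KSM = 103.6° gives SM at 50.80° from the x-axis; with |SM| = 14.5, M = (32.07, 0.2617). The perpendicularity gives MV at right angles to SM, so MV runs at 140.8°; with |MV| = 18.9, V = (17.42, 12.21). MV is perpendicular to VZ, so VZ runs at -129.2°; with |VZ| = 27.7, Z = (-0.08269, -9.259). ∠VZA = 44.5° gives ZA at 6.300° from the x-axis; with |ZA| = 18.8, A = (18.60, -7.196). Then |KA| = |A − K| = 19.95.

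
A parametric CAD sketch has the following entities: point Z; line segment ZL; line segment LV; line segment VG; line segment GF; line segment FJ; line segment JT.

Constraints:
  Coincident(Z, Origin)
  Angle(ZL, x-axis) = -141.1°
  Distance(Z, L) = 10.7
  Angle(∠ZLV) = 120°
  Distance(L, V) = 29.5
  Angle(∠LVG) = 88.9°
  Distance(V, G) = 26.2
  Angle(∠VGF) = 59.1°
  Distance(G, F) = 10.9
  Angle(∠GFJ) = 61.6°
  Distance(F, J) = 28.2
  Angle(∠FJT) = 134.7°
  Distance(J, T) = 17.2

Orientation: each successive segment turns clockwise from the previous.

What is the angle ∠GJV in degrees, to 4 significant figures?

75.93°

Z is at the origin; ZL runs at -141.1° with length 10.7, so L = (-8.327, -6.719). ∠ZLV = 120.0° gives LV at 158.9° from the x-axis; with |LV| = 29.5, V = (-35.85, 3.901). ∠LVG = 88.9° gives VG at 67.80° from the x-axis; with |VG| = 26.2, G = (-25.95, 28.16). ∠VGF = 59.1° gives GF at -53.10° from the x-axis; with |GF| = 10.9, F = (-19.41, 19.44). ∠GFJ = 61.6° gives FJ at -171.5° from the x-axis; with |FJ| = 28.2, J = (-47.30, 15.27). Then cos ∠GJV = JG·JV / (|JG||JV|), giving 75.93°.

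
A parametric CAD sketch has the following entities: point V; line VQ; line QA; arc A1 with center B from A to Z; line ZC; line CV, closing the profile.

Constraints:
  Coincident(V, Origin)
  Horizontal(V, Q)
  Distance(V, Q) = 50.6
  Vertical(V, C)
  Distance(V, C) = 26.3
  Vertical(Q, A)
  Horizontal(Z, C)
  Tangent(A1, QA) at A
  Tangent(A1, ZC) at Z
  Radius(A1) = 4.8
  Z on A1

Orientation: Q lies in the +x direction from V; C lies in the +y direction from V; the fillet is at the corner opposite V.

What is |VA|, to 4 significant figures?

54.98

V is at the origin; VQ is horizontal with |VQ| = 50.6 and Q on the +x side, so Q = (50.60, 0.000). VC is vertical with |VC| = 26.3 and C on the +y side, so C = (0.000, 26.30). The virtual corner opposite V is at (50.60, 26.30). Tangency of A1 to QA means the radius BA is perpendicular to QA and tangency of A1 to ZC means the radius BZ is perpendicular to ZC, with radius 4.8, so the center B sits 4.8 in from both sides at B = (45.80, 21.50). That places the tangent points at A = (50.60, 21.50) on QA and Z = (45.80, 26.30) on ZC. Then |VA| = |A − V| = 54.98.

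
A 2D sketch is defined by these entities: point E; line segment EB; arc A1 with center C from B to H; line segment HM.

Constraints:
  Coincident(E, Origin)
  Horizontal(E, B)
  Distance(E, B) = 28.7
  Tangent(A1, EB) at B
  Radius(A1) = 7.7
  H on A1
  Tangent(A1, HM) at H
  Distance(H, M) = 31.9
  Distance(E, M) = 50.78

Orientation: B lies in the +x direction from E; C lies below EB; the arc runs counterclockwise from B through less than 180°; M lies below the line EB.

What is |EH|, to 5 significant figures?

23.547

Checks: E.y = 0.00, B.y = 0.00 ✓; |CH| = 7.700 ✓; ∠(CH, HM) = 90.00° ✓; |HM| = 31.90 ✓; |EM| = 50.78 ✓.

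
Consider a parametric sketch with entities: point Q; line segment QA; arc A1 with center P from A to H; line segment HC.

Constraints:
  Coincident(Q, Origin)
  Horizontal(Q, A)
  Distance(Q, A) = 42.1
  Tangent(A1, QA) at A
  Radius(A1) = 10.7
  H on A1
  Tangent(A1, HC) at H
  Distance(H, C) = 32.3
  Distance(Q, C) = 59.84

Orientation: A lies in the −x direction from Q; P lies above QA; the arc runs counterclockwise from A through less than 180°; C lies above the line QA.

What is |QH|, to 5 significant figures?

34.447

Checks: Q = (0.00, 0.00) ✓; Q.y = 0.00, A.y = 0.00 ✓; |PH| = 10.70 ✓; ∠(PH, HC) = 90.00° ✓; |HC| = 32.30 ✓; |QC| = 59.84 ✓.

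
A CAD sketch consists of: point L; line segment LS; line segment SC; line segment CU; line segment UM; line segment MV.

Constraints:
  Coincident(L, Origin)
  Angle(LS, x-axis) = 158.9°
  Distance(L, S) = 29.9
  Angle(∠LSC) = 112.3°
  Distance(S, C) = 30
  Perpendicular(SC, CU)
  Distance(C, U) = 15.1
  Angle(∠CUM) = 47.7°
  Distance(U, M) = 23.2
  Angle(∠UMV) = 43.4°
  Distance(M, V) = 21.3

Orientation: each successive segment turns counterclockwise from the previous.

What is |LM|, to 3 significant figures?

37.1

The perpendicularity gives CU at right angles to SC, so CU runs at -43.4°; with |CU| = 15.1, U = (-37.5, -21.4). ∠CUM = 47.7° gives UM at 88.9° from the x-axis; with |UM| = 23.2, M = (-37.1, 1.79). Then |LM| = |M − L| = 37.1.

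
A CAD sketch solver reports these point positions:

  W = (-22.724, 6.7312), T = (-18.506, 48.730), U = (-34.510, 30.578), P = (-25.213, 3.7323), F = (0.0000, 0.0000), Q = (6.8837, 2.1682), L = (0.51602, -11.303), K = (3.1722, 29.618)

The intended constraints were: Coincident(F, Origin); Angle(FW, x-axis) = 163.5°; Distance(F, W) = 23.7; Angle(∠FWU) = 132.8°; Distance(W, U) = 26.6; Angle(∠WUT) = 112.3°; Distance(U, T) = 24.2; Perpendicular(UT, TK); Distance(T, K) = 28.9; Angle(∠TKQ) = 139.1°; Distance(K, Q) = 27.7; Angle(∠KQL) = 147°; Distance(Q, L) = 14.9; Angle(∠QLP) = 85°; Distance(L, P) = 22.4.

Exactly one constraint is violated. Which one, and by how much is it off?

Distance(L, P) = 22.4 — off by 7.40.

F = (0.00, 0.00) ✓; FW at 163.5° ✓; |FW| = 23.70 ✓; ∠FWU = 132.8° ✓; |WU| = 26.60 ✓; ∠WUT = 112.3° ✓; |UT| = 24.20 ✓; ∠(UT, TK) = 90.00° ✓; |TK| = 28.90 ✓; ∠TKQ = 139.1° ✓; |KQ| = 27.70 ✓; ∠KQL = 147.0° ✓; |QL| = 14.90 ✓; ∠QLP = 85.00° ✓; |LP| = 29.80 ✗.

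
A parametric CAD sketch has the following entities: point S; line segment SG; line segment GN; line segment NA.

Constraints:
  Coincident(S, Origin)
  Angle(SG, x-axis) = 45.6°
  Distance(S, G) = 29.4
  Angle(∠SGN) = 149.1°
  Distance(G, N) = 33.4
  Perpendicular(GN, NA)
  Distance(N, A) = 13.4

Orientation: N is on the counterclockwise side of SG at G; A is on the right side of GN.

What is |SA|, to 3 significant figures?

65.2

∠SGN = 149.1°, so GN runs at 45.6° + (180° − 149.1°) = 76.5° from the x-axis; with |GN| = 33.4, N = G + 33.4·(cos 76.5°, sin 76.5°) = (28.4, 53.5). GN is perpendicular to NA; with |NA| = 13.4 on the right of GN, A = N + 13.4·(0.972, -0.233) = (41.4, 50.4). Then |SA| = |A − S| = 65.2.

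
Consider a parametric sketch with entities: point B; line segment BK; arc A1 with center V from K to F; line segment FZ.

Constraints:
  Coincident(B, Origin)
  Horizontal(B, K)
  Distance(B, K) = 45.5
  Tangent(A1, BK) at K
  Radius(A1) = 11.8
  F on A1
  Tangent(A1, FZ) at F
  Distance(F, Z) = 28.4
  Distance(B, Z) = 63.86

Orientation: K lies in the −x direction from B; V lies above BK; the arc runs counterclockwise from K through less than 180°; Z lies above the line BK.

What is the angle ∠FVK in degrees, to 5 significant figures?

116.64°

Checks: |VF| = 11.80 ✓; ∠(VF, FZ) = 90.00° ✓; |FZ| = 28.40 ✓; |BZ| = 63.86 ✓.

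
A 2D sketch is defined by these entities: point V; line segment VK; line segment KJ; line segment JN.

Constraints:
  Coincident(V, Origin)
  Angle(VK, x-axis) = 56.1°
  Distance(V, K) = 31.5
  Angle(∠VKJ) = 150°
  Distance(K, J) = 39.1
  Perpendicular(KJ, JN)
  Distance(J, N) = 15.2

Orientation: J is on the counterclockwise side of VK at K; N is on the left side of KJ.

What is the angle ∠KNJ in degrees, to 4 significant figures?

68.76°

V is at the origin; VK runs at 56.1° with length 31.5, so K = 31.5·(cos 56.1°, sin 56.1°) = (17.57, 26.15). ∠VKJ = 150.0°, so KJ runs at 56.1° + (180° − 150.0°) = 86.10° from the x-axis; with |KJ| = 39.1, J = K + 39.1·(cos 86.10°, sin 86.10°) = (20.23, 65.15). KJ is perpendicular to JN; with |JN| = 15.2 on the left of KJ, N = J + 15.2·(-0.9977, 0.06802) = (5.064, 66.19). Then cos ∠KNJ = NK·NJ / (|NK||NJ|), giving 68.76°.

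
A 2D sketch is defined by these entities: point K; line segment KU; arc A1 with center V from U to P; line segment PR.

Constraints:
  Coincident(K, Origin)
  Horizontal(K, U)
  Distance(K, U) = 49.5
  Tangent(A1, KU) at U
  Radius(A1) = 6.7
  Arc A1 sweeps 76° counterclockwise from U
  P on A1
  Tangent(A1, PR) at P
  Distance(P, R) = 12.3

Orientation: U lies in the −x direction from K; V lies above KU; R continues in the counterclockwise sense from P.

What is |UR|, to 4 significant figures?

19.47

K is at the origin; K and U share the same y with |KU| = 49.5 and U on the −x side, so U = (-49.50, 0.000). A1 meets KU tangentially, so VU is at right angles to KU, so V = U + (0, 6.7) = (-49.50, 6.700). On A1, U sits at bearing -90° from V; a 76° counterclockwise sweep puts P at bearing -14°, so P = V + 6.7·(cos -14°, sin -14°) = (-43.00, 5.079). The tangent condition forces VP to be normal to PR, so PR runs along (−sin -14°, cos -14°); with |PR| = 12.3, R = (-40.02, 17.01). Then |UR| = |R − U| = 19.47.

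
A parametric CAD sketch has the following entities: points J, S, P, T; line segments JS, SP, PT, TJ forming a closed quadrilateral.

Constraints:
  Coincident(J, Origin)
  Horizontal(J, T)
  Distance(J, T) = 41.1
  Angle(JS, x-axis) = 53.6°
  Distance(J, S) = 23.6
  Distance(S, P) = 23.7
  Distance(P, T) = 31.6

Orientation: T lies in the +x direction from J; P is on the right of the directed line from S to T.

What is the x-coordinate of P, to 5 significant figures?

9.7978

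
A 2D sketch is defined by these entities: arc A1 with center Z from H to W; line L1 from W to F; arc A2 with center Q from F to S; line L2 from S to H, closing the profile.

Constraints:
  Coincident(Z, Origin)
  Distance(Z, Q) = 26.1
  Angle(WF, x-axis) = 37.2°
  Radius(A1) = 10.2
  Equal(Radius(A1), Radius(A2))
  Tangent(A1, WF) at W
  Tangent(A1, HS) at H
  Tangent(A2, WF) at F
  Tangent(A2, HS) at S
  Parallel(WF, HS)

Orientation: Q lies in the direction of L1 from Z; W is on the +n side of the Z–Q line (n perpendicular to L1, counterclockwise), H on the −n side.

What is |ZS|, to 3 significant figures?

28.0

Tangency of A1 to both parallel lines with radius 10.2 puts W and H at Z ± 10.2·n: W = (-6.17, 8.12), H = (6.17, -8.12). Equal radii place F and S the same way about Q: F = Q + 10.2·n = (14.6, 23.9), S = Q − 10.2·n = (27.0, 7.66). Then |ZS| = |S − Z| = 28.0.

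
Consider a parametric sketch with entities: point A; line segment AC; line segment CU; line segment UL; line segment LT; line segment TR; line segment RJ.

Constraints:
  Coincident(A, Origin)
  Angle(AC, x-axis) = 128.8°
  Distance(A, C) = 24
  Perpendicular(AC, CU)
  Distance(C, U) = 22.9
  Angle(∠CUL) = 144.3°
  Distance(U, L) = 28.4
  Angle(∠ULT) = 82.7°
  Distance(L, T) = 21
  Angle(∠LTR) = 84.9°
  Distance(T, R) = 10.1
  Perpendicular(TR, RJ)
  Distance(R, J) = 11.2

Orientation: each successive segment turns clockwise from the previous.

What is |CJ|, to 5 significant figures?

37.298

A is at the origin; AC runs at 128.8° with length 24.0, so C = (-15.038, 18.704). AC is perpendicular to CU, so CU runs at 38.800°; with |CU| = 22.9, U = (2.8083, 33.053). ∠CUL = 144.3° gives UL at 3.1000° from the x-axis; with |UL| = 28.4, L = (31.167, 34.589). ∠ULT = 82.7° gives LT at -94.200° from the x-axis; with |LT| = 21.0, T = (29.629, 13.646). ∠LTR = 84.9° gives TR at 170.70° from the x-axis; with |TR| = 10.1, R = (19.662, 15.278). TR ⟂ RJ, so RJ runs at 80.700°; with |RJ| = 11.2, J = (21.472, 26.331). Then |CJ| = |J − C| = 37.298.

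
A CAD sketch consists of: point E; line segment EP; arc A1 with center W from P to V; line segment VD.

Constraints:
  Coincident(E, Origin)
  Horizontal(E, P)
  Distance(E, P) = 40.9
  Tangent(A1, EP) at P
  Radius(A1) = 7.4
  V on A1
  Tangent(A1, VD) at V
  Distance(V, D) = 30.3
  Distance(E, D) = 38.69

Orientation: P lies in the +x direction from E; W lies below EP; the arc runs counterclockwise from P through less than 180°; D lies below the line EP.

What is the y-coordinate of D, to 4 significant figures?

-32.01

Checks: |EP| = 40.90 ✓; |WV| = 7.400 ✓; ∠(WV, VD) = 90.00° ✓; |VD| = 30.30 ✓; |ED| = 38.69 ✓.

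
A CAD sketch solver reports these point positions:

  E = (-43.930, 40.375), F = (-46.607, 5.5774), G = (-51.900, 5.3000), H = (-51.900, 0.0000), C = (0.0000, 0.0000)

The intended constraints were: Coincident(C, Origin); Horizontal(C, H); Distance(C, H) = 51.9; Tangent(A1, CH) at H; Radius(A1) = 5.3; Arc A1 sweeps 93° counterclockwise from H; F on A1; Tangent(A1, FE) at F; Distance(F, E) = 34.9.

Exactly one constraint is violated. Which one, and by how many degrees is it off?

Tangent(A1, FE) at F — off by 7.40°.

C = (0.00, 0.00) ✓; C.y = 0.00, H.y = 0.00 ✓; |CH| = 51.90 ✓; ∠(GH, HC) = 90.00° ✓; |GH| = 5.300 ✓; bearing(G→F) − bearing(G→H) = 93.00° ✓; |GF| = 5.300 ✓; ∠(GF, FE) = 97.40° ✗; |FE| = 34.90 ✓.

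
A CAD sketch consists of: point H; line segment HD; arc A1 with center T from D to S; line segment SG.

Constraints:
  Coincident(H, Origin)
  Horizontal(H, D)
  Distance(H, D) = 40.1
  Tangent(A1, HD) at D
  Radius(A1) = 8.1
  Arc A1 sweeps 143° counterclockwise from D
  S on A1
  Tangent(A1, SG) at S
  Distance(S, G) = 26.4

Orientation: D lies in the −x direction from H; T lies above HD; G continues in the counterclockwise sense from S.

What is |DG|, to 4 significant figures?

34.50

On A1, D sits at bearing -90° from T; a 143° counterclockwise sweep puts S at bearing 53°, so S = T + 8.1·(cos 53°, sin 53°) = (-35.23, 14.57). Since A1 is tangent to SG there, TS ⟂ SG, so SG runs along (−sin 53°, cos 53°); with |SG| = 26.4, G = (-56.31, 30.46). Then |DG| = |G − D| = 34.50.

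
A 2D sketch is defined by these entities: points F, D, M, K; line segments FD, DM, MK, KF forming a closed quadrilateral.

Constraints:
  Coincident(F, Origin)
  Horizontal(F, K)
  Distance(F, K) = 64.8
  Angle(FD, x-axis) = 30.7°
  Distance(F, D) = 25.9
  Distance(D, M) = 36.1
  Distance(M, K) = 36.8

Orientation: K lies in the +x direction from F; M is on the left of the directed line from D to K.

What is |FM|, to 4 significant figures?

61.94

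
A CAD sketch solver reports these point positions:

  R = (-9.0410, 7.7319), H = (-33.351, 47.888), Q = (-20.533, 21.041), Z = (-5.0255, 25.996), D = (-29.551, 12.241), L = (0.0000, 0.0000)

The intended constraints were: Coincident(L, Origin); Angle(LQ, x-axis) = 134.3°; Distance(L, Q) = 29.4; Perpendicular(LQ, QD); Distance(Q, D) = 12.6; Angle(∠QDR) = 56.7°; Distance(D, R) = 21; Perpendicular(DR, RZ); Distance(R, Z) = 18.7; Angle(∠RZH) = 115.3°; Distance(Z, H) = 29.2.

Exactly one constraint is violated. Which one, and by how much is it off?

Distance(Z, H) = 29.2 — off by 6.60.

L = (0.00, 0.00) ✓; LQ at 134.3° ✓; |LQ| = 29.40 ✓; ∠(LQ, QD) = 90.00° ✓; |QD| = 12.60 ✓; ∠QDR = 56.70° ✓; |DR| = 21.00 ✓; ∠(DR, RZ) = 90.00° ✓; |RZ| = 18.70 ✓; ∠RZH = 115.3° ✓; |ZH| = 35.80 ✗.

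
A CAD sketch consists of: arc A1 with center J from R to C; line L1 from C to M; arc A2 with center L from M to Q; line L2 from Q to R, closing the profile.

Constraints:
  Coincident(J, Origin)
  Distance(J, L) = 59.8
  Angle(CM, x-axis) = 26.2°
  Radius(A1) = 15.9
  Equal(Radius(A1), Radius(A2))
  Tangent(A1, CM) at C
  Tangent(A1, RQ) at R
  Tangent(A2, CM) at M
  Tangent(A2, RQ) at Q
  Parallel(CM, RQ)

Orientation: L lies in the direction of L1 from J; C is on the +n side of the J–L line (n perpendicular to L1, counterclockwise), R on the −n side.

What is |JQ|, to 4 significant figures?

61.88

The slot axis is L1's direction at 26.2°, so u = (cos 26.2°, sin 26.2°) = (0.8973, 0.4415) and n = (−sin 26.2°, cos 26.2°) = (-0.4415, 0.8973). J is at the origin and L lies 59.8 along u from J, so L = 59.8·u = (53.66, 26.40). Tangency of A1 to both parallel lines with radius 15.9 puts C and R at J ± 15.9·n: C = (-7.020, 14.27), R = (7.020, -14.27). Equal radii place M and Q the same way about L: M = L + 15.9·n = (46.64, 40.67), Q = L − 15.9·n = (60.68, 12.14). Then |JQ| = |Q − J| = 61.88.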